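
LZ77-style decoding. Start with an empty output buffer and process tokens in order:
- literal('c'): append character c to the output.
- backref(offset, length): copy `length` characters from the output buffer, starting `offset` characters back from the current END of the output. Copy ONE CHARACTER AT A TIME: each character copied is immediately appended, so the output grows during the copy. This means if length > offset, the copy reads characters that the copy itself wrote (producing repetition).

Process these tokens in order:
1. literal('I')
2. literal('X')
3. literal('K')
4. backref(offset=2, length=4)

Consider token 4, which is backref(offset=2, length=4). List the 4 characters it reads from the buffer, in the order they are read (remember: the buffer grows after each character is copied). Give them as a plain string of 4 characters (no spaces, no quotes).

Answer: XKXK

Derivation:
Token 1: literal('I'). Output: "I"
Token 2: literal('X'). Output: "IX"
Token 3: literal('K'). Output: "IXK"
Token 4: backref(off=2, len=4). Buffer before: "IXK" (len 3)
  byte 1: read out[1]='X', append. Buffer now: "IXKX"
  byte 2: read out[2]='K', append. Buffer now: "IXKXK"
  byte 3: read out[3]='X', append. Buffer now: "IXKXKX"
  byte 4: read out[4]='K', append. Buffer now: "IXKXKXK"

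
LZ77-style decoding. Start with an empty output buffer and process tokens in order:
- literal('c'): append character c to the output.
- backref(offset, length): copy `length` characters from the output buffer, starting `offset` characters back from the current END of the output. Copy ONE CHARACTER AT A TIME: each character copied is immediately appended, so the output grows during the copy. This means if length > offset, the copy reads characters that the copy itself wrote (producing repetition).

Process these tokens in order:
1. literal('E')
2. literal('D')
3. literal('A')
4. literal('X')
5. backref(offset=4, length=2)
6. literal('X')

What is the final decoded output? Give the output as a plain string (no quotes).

Answer: EDAXEDX

Derivation:
Token 1: literal('E'). Output: "E"
Token 2: literal('D'). Output: "ED"
Token 3: literal('A'). Output: "EDA"
Token 4: literal('X'). Output: "EDAX"
Token 5: backref(off=4, len=2). Copied 'ED' from pos 0. Output: "EDAXED"
Token 6: literal('X'). Output: "EDAXEDX"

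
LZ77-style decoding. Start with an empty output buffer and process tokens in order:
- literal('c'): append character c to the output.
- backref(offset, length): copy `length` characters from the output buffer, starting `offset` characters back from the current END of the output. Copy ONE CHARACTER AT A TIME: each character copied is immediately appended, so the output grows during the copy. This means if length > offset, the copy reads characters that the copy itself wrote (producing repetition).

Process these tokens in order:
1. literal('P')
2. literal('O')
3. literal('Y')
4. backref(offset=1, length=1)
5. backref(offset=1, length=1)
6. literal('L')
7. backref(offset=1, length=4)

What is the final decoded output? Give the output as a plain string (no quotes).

Token 1: literal('P'). Output: "P"
Token 2: literal('O'). Output: "PO"
Token 3: literal('Y'). Output: "POY"
Token 4: backref(off=1, len=1). Copied 'Y' from pos 2. Output: "POYY"
Token 5: backref(off=1, len=1). Copied 'Y' from pos 3. Output: "POYYY"
Token 6: literal('L'). Output: "POYYYL"
Token 7: backref(off=1, len=4) (overlapping!). Copied 'LLLL' from pos 5. Output: "POYYYLLLLL"

Answer: POYYYLLLLL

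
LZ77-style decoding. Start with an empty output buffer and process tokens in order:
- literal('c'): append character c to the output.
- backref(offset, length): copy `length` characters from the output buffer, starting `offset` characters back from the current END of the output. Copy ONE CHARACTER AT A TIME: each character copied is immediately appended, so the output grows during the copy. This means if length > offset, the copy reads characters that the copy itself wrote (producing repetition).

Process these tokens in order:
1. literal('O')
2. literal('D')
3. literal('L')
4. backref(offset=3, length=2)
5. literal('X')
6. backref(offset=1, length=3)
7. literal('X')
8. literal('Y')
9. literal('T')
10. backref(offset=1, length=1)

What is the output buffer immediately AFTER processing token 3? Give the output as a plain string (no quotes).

Token 1: literal('O'). Output: "O"
Token 2: literal('D'). Output: "OD"
Token 3: literal('L'). Output: "ODL"

Answer: ODL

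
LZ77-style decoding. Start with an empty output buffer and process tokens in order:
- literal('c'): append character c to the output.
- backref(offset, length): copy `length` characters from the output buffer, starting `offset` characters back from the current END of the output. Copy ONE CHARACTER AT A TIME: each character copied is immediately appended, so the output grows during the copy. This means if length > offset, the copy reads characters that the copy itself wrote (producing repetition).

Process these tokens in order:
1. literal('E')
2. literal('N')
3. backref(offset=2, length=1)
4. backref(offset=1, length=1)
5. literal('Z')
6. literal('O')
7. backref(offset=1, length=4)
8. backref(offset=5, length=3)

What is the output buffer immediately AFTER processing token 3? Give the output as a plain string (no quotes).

Token 1: literal('E'). Output: "E"
Token 2: literal('N'). Output: "EN"
Token 3: backref(off=2, len=1). Copied 'E' from pos 0. Output: "ENE"

Answer: ENE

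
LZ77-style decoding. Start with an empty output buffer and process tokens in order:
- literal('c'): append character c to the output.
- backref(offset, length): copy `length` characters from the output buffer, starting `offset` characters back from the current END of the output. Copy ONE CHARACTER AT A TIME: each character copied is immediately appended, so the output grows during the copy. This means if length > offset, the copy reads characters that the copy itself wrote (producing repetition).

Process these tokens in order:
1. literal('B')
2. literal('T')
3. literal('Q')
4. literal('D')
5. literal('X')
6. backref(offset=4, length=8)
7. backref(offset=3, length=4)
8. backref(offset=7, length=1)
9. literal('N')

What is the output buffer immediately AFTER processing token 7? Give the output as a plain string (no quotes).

Token 1: literal('B'). Output: "B"
Token 2: literal('T'). Output: "BT"
Token 3: literal('Q'). Output: "BTQ"
Token 4: literal('D'). Output: "BTQD"
Token 5: literal('X'). Output: "BTQDX"
Token 6: backref(off=4, len=8) (overlapping!). Copied 'TQDXTQDX' from pos 1. Output: "BTQDXTQDXTQDX"
Token 7: backref(off=3, len=4) (overlapping!). Copied 'QDXQ' from pos 10. Output: "BTQDXTQDXTQDXQDXQ"

Answer: BTQDXTQDXTQDXQDXQ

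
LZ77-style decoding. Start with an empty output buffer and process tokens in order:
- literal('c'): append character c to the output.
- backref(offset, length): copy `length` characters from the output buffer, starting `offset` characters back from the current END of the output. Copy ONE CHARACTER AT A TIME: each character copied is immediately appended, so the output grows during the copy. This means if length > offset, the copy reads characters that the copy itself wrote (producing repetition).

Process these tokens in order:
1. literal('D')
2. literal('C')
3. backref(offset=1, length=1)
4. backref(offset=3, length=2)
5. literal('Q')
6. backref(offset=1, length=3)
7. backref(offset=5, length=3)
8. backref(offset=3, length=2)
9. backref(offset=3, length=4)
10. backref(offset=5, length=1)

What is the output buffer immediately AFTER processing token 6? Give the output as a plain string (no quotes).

Token 1: literal('D'). Output: "D"
Token 2: literal('C'). Output: "DC"
Token 3: backref(off=1, len=1). Copied 'C' from pos 1. Output: "DCC"
Token 4: backref(off=3, len=2). Copied 'DC' from pos 0. Output: "DCCDC"
Token 5: literal('Q'). Output: "DCCDCQ"
Token 6: backref(off=1, len=3) (overlapping!). Copied 'QQQ' from pos 5. Output: "DCCDCQQQQ"

Answer: DCCDCQQQQ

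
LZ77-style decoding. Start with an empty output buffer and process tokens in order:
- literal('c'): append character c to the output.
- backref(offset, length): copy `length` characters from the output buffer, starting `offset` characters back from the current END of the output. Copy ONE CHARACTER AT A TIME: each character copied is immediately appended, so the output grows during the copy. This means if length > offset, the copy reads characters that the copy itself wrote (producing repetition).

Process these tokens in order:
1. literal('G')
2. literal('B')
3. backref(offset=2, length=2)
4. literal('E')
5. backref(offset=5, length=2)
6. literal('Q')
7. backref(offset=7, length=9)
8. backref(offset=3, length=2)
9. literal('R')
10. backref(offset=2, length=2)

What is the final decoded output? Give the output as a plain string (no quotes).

Answer: GBGBEGBQBGBEGBQBGQBRBR

Derivation:
Token 1: literal('G'). Output: "G"
Token 2: literal('B'). Output: "GB"
Token 3: backref(off=2, len=2). Copied 'GB' from pos 0. Output: "GBGB"
Token 4: literal('E'). Output: "GBGBE"
Token 5: backref(off=5, len=2). Copied 'GB' from pos 0. Output: "GBGBEGB"
Token 6: literal('Q'). Output: "GBGBEGBQ"
Token 7: backref(off=7, len=9) (overlapping!). Copied 'BGBEGBQBG' from pos 1. Output: "GBGBEGBQBGBEGBQBG"
Token 8: backref(off=3, len=2). Copied 'QB' from pos 14. Output: "GBGBEGBQBGBEGBQBGQB"
Token 9: literal('R'). Output: "GBGBEGBQBGBEGBQBGQBR"
Token 10: backref(off=2, len=2). Copied 'BR' from pos 18. Output: "GBGBEGBQBGBEGBQBGQBRBR"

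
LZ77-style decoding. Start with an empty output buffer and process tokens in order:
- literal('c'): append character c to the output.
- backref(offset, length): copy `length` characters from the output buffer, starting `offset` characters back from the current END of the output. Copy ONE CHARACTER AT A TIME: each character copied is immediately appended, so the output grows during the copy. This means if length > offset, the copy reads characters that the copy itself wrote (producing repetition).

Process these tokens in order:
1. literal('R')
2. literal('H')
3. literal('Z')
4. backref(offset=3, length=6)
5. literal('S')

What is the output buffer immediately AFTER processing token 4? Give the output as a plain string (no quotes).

Answer: RHZRHZRHZ

Derivation:
Token 1: literal('R'). Output: "R"
Token 2: literal('H'). Output: "RH"
Token 3: literal('Z'). Output: "RHZ"
Token 4: backref(off=3, len=6) (overlapping!). Copied 'RHZRHZ' from pos 0. Output: "RHZRHZRHZ"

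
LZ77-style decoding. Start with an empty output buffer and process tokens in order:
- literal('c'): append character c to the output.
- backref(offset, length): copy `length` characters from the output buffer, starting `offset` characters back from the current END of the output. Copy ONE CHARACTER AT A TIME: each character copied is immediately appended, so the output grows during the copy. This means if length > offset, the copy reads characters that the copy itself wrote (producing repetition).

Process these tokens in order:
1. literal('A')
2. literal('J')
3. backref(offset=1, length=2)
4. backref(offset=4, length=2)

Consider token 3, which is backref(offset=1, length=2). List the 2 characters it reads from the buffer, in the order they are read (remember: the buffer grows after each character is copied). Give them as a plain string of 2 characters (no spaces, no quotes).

Answer: JJ

Derivation:
Token 1: literal('A'). Output: "A"
Token 2: literal('J'). Output: "AJ"
Token 3: backref(off=1, len=2). Buffer before: "AJ" (len 2)
  byte 1: read out[1]='J', append. Buffer now: "AJJ"
  byte 2: read out[2]='J', append. Buffer now: "AJJJ"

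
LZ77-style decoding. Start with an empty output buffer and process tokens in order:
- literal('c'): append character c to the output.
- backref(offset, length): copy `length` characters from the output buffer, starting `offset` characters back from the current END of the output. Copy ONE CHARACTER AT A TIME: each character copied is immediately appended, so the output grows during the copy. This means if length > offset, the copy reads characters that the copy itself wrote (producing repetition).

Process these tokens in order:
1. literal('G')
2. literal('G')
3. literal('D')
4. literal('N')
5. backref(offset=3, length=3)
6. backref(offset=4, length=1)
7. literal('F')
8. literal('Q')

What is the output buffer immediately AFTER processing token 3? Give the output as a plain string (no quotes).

Answer: GGD

Derivation:
Token 1: literal('G'). Output: "G"
Token 2: literal('G'). Output: "GG"
Token 3: literal('D'). Output: "GGD"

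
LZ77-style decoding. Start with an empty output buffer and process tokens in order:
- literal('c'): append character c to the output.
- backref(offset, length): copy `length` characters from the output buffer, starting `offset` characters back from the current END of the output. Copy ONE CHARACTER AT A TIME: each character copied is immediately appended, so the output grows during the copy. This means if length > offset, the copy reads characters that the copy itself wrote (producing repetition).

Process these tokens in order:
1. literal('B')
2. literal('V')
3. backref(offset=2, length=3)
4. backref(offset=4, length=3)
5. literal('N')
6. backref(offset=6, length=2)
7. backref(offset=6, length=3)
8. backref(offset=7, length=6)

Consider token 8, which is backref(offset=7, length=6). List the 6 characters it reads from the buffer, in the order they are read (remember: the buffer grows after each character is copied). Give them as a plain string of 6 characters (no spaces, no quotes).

Answer: VNVBVB

Derivation:
Token 1: literal('B'). Output: "B"
Token 2: literal('V'). Output: "BV"
Token 3: backref(off=2, len=3) (overlapping!). Copied 'BVB' from pos 0. Output: "BVBVB"
Token 4: backref(off=4, len=3). Copied 'VBV' from pos 1. Output: "BVBVBVBV"
Token 5: literal('N'). Output: "BVBVBVBVN"
Token 6: backref(off=6, len=2). Copied 'VB' from pos 3. Output: "BVBVBVBVNVB"
Token 7: backref(off=6, len=3). Copied 'VBV' from pos 5. Output: "BVBVBVBVNVBVBV"
Token 8: backref(off=7, len=6). Buffer before: "BVBVBVBVNVBVBV" (len 14)
  byte 1: read out[7]='V', append. Buffer now: "BVBVBVBVNVBVBVV"
  byte 2: read out[8]='N', append. Buffer now: "BVBVBVBVNVBVBVVN"
  byte 3: read out[9]='V', append. Buffer now: "BVBVBVBVNVBVBVVNV"
  byte 4: read out[10]='B', append. Buffer now: "BVBVBVBVNVBVBVVNVB"
  byte 5: read out[11]='V', append. Buffer now: "BVBVBVBVNVBVBVVNVBV"
  byte 6: read out[12]='B', append. Buffer now: "BVBVBVBVNVBVBVVNVBVB"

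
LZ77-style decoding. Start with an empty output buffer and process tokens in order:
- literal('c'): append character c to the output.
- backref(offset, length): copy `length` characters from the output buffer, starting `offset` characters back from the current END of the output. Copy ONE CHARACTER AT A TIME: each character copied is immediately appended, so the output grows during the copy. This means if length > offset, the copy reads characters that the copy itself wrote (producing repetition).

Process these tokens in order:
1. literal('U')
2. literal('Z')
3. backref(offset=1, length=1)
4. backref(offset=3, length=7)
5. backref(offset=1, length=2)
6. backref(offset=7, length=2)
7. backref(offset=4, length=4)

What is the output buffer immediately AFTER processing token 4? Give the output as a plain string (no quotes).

Token 1: literal('U'). Output: "U"
Token 2: literal('Z'). Output: "UZ"
Token 3: backref(off=1, len=1). Copied 'Z' from pos 1. Output: "UZZ"
Token 4: backref(off=3, len=7) (overlapping!). Copied 'UZZUZZU' from pos 0. Output: "UZZUZZUZZU"

Answer: UZZUZZUZZU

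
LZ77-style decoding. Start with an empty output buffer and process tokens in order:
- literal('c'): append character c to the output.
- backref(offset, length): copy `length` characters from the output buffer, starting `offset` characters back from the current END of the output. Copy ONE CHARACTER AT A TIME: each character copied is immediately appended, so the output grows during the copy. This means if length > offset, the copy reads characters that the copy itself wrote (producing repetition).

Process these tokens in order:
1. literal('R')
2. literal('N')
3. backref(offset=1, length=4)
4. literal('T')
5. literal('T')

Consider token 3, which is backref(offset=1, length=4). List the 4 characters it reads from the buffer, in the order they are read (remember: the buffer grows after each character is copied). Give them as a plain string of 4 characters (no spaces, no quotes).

Token 1: literal('R'). Output: "R"
Token 2: literal('N'). Output: "RN"
Token 3: backref(off=1, len=4). Buffer before: "RN" (len 2)
  byte 1: read out[1]='N', append. Buffer now: "RNN"
  byte 2: read out[2]='N', append. Buffer now: "RNNN"
  byte 3: read out[3]='N', append. Buffer now: "RNNNN"
  byte 4: read out[4]='N', append. Buffer now: "RNNNNN"

Answer: NNNN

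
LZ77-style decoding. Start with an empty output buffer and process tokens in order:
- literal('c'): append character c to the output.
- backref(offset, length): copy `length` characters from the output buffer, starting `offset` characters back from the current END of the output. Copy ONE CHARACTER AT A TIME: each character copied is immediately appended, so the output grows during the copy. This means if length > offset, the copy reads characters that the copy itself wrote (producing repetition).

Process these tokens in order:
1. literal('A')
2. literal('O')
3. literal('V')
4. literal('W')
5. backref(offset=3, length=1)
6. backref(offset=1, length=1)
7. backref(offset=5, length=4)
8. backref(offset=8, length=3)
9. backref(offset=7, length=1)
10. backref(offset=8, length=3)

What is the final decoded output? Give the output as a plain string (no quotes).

Token 1: literal('A'). Output: "A"
Token 2: literal('O'). Output: "AO"
Token 3: literal('V'). Output: "AOV"
Token 4: literal('W'). Output: "AOVW"
Token 5: backref(off=3, len=1). Copied 'O' from pos 1. Output: "AOVWO"
Token 6: backref(off=1, len=1). Copied 'O' from pos 4. Output: "AOVWOO"
Token 7: backref(off=5, len=4). Copied 'OVWO' from pos 1. Output: "AOVWOOOVWO"
Token 8: backref(off=8, len=3). Copied 'VWO' from pos 2. Output: "AOVWOOOVWOVWO"
Token 9: backref(off=7, len=1). Copied 'O' from pos 6. Output: "AOVWOOOVWOVWOO"
Token 10: backref(off=8, len=3). Copied 'OVW' from pos 6. Output: "AOVWOOOVWOVWOOOVW"

Answer: AOVWOOOVWOVWOOOVW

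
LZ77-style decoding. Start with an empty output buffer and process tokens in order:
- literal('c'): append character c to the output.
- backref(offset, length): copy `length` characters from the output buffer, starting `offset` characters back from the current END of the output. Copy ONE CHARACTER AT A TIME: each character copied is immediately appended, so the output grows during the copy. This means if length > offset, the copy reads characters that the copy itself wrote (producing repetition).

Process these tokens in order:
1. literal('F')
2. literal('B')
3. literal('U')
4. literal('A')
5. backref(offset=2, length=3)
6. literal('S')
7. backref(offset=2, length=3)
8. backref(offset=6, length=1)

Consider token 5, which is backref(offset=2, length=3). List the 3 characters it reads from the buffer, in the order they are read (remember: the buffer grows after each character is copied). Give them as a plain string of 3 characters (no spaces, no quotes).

Token 1: literal('F'). Output: "F"
Token 2: literal('B'). Output: "FB"
Token 3: literal('U'). Output: "FBU"
Token 4: literal('A'). Output: "FBUA"
Token 5: backref(off=2, len=3). Buffer before: "FBUA" (len 4)
  byte 1: read out[2]='U', append. Buffer now: "FBUAU"
  byte 2: read out[3]='A', append. Buffer now: "FBUAUA"
  byte 3: read out[4]='U', append. Buffer now: "FBUAUAU"

Answer: UAU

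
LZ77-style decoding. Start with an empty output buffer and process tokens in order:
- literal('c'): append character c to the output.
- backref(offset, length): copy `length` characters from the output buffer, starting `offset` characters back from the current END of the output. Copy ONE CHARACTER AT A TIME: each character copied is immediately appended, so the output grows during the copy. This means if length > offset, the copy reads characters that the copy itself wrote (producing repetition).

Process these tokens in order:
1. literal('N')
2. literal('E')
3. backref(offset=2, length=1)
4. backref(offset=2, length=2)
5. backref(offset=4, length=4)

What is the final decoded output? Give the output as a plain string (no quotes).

Token 1: literal('N'). Output: "N"
Token 2: literal('E'). Output: "NE"
Token 3: backref(off=2, len=1). Copied 'N' from pos 0. Output: "NEN"
Token 4: backref(off=2, len=2). Copied 'EN' from pos 1. Output: "NENEN"
Token 5: backref(off=4, len=4). Copied 'ENEN' from pos 1. Output: "NENENENEN"

Answer: NENENENEN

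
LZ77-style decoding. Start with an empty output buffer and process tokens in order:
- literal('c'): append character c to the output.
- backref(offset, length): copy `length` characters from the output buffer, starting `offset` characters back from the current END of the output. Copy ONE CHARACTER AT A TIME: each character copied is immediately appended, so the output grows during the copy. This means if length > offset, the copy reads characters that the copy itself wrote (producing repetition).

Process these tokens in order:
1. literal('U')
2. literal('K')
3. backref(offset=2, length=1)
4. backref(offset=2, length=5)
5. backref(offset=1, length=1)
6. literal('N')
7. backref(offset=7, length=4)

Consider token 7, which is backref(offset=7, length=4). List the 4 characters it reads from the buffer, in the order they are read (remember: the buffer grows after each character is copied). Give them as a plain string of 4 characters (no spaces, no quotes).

Answer: KUKU

Derivation:
Token 1: literal('U'). Output: "U"
Token 2: literal('K'). Output: "UK"
Token 3: backref(off=2, len=1). Copied 'U' from pos 0. Output: "UKU"
Token 4: backref(off=2, len=5) (overlapping!). Copied 'KUKUK' from pos 1. Output: "UKUKUKUK"
Token 5: backref(off=1, len=1). Copied 'K' from pos 7. Output: "UKUKUKUKK"
Token 6: literal('N'). Output: "UKUKUKUKKN"
Token 7: backref(off=7, len=4). Buffer before: "UKUKUKUKKN" (len 10)
  byte 1: read out[3]='K', append. Buffer now: "UKUKUKUKKNK"
  byte 2: read out[4]='U', append. Buffer now: "UKUKUKUKKNKU"
  byte 3: read out[5]='K', append. Buffer now: "UKUKUKUKKNKUK"
  byte 4: read out[6]='U', append. Buffer now: "UKUKUKUKKNKUKU"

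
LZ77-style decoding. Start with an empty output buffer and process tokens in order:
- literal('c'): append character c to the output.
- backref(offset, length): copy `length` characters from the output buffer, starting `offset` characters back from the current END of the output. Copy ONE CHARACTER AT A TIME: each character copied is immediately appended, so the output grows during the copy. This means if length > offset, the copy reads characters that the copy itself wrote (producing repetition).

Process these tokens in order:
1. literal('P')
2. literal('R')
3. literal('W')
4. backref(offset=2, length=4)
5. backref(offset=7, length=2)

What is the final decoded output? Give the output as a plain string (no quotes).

Token 1: literal('P'). Output: "P"
Token 2: literal('R'). Output: "PR"
Token 3: literal('W'). Output: "PRW"
Token 4: backref(off=2, len=4) (overlapping!). Copied 'RWRW' from pos 1. Output: "PRWRWRW"
Token 5: backref(off=7, len=2). Copied 'PR' from pos 0. Output: "PRWRWRWPR"

Answer: PRWRWRWPR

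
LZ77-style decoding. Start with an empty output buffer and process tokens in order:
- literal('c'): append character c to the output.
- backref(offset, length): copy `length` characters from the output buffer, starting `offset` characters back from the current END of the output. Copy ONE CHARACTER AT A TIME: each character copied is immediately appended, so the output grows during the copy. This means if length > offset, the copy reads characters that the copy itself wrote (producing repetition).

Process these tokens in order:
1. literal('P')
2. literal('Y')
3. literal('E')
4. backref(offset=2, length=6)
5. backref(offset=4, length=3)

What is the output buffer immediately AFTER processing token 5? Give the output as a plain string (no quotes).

Token 1: literal('P'). Output: "P"
Token 2: literal('Y'). Output: "PY"
Token 3: literal('E'). Output: "PYE"
Token 4: backref(off=2, len=6) (overlapping!). Copied 'YEYEYE' from pos 1. Output: "PYEYEYEYE"
Token 5: backref(off=4, len=3). Copied 'YEY' from pos 5. Output: "PYEYEYEYEYEY"

Answer: PYEYEYEYEYEY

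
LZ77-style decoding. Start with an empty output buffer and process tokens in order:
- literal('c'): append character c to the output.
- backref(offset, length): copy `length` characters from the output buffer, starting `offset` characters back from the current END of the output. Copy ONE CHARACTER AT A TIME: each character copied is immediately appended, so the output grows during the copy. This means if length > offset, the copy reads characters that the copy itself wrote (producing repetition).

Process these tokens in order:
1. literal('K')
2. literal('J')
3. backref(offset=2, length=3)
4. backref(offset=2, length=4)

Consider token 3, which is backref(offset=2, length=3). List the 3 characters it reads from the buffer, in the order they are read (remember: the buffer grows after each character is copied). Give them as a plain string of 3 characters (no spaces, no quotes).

Token 1: literal('K'). Output: "K"
Token 2: literal('J'). Output: "KJ"
Token 3: backref(off=2, len=3). Buffer before: "KJ" (len 2)
  byte 1: read out[0]='K', append. Buffer now: "KJK"
  byte 2: read out[1]='J', append. Buffer now: "KJKJ"
  byte 3: read out[2]='K', append. Buffer now: "KJKJK"

Answer: KJK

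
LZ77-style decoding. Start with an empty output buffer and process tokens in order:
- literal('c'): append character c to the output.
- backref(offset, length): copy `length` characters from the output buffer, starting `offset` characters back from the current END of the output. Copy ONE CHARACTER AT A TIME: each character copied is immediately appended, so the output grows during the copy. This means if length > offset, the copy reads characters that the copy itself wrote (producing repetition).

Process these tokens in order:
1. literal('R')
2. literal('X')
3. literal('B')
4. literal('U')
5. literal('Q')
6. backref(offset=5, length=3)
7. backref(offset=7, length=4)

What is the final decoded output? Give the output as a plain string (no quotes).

Token 1: literal('R'). Output: "R"
Token 2: literal('X'). Output: "RX"
Token 3: literal('B'). Output: "RXB"
Token 4: literal('U'). Output: "RXBU"
Token 5: literal('Q'). Output: "RXBUQ"
Token 6: backref(off=5, len=3). Copied 'RXB' from pos 0. Output: "RXBUQRXB"
Token 7: backref(off=7, len=4). Copied 'XBUQ' from pos 1. Output: "RXBUQRXBXBUQ"

Answer: RXBUQRXBXBUQ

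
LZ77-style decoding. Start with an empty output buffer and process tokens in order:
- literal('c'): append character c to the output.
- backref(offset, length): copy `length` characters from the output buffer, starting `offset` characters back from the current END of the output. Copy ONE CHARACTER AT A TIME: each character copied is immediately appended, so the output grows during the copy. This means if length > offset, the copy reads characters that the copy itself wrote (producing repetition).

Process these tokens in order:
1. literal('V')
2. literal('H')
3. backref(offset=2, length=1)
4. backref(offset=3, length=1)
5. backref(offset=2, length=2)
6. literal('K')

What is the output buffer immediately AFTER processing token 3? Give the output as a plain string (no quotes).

Token 1: literal('V'). Output: "V"
Token 2: literal('H'). Output: "VH"
Token 3: backref(off=2, len=1). Copied 'V' from pos 0. Output: "VHV"

Answer: VHV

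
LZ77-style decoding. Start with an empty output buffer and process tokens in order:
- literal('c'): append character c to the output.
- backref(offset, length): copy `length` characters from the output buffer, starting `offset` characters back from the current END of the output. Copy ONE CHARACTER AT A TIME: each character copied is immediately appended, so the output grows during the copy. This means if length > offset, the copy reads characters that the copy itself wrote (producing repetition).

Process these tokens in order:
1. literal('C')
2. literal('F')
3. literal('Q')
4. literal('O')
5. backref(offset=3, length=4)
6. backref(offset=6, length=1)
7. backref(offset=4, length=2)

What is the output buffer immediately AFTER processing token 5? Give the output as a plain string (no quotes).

Answer: CFQOFQOF

Derivation:
Token 1: literal('C'). Output: "C"
Token 2: literal('F'). Output: "CF"
Token 3: literal('Q'). Output: "CFQ"
Token 4: literal('O'). Output: "CFQO"
Token 5: backref(off=3, len=4) (overlapping!). Copied 'FQOF' from pos 1. Output: "CFQOFQOF"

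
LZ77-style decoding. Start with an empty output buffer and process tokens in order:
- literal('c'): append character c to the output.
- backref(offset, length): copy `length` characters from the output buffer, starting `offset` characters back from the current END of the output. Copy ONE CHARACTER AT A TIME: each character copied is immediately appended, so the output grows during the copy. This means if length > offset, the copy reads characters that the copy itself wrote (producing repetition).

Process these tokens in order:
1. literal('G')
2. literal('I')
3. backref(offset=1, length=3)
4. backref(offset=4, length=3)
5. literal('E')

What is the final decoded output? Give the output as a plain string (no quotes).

Answer: GIIIIIIIE

Derivation:
Token 1: literal('G'). Output: "G"
Token 2: literal('I'). Output: "GI"
Token 3: backref(off=1, len=3) (overlapping!). Copied 'III' from pos 1. Output: "GIIII"
Token 4: backref(off=4, len=3). Copied 'III' from pos 1. Output: "GIIIIIII"
Token 5: literal('E'). Output: "GIIIIIIIE"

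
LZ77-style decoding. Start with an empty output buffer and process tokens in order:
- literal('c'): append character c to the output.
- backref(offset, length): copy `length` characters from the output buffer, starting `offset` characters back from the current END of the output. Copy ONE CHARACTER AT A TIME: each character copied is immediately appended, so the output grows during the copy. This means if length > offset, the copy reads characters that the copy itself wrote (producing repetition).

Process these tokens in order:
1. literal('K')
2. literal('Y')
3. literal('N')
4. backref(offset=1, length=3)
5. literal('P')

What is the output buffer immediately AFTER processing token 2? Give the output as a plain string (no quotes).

Token 1: literal('K'). Output: "K"
Token 2: literal('Y'). Output: "KY"

Answer: KY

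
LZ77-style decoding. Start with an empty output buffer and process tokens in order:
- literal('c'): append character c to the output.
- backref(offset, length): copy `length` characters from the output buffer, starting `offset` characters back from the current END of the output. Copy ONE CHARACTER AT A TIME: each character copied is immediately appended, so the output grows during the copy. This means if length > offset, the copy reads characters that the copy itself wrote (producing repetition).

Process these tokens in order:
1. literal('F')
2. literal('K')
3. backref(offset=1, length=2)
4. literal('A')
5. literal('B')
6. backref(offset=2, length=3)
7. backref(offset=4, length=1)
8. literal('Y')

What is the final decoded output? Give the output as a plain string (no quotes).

Answer: FKKKABABABY

Derivation:
Token 1: literal('F'). Output: "F"
Token 2: literal('K'). Output: "FK"
Token 3: backref(off=1, len=2) (overlapping!). Copied 'KK' from pos 1. Output: "FKKK"
Token 4: literal('A'). Output: "FKKKA"
Token 5: literal('B'). Output: "FKKKAB"
Token 6: backref(off=2, len=3) (overlapping!). Copied 'ABA' from pos 4. Output: "FKKKABABA"
Token 7: backref(off=4, len=1). Copied 'B' from pos 5. Output: "FKKKABABAB"
Token 8: literal('Y'). Output: "FKKKABABABY"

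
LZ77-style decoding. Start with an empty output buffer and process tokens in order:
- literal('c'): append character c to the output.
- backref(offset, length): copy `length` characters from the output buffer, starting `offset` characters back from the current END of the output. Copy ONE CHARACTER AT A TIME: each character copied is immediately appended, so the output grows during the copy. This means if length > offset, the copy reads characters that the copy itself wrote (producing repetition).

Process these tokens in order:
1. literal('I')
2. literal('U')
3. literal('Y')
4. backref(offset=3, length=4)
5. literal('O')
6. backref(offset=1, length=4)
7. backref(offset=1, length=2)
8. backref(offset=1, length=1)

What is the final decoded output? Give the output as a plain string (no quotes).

Token 1: literal('I'). Output: "I"
Token 2: literal('U'). Output: "IU"
Token 3: literal('Y'). Output: "IUY"
Token 4: backref(off=3, len=4) (overlapping!). Copied 'IUYI' from pos 0. Output: "IUYIUYI"
Token 5: literal('O'). Output: "IUYIUYIO"
Token 6: backref(off=1, len=4) (overlapping!). Copied 'OOOO' from pos 7. Output: "IUYIUYIOOOOO"
Token 7: backref(off=1, len=2) (overlapping!). Copied 'OO' from pos 11. Output: "IUYIUYIOOOOOOO"
Token 8: backref(off=1, len=1). Copied 'O' from pos 13. Output: "IUYIUYIOOOOOOOO"

Answer: IUYIUYIOOOOOOOO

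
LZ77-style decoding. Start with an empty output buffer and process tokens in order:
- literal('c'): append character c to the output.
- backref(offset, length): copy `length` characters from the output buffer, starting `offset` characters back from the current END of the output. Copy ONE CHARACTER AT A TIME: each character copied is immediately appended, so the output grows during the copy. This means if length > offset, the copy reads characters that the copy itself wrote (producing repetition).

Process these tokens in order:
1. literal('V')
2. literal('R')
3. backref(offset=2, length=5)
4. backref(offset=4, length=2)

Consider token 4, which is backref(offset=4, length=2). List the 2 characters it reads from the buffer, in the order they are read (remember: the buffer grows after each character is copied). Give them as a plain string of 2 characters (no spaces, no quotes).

Answer: RV

Derivation:
Token 1: literal('V'). Output: "V"
Token 2: literal('R'). Output: "VR"
Token 3: backref(off=2, len=5) (overlapping!). Copied 'VRVRV' from pos 0. Output: "VRVRVRV"
Token 4: backref(off=4, len=2). Buffer before: "VRVRVRV" (len 7)
  byte 1: read out[3]='R', append. Buffer now: "VRVRVRVR"
  byte 2: read out[4]='V', append. Buffer now: "VRVRVRVRV"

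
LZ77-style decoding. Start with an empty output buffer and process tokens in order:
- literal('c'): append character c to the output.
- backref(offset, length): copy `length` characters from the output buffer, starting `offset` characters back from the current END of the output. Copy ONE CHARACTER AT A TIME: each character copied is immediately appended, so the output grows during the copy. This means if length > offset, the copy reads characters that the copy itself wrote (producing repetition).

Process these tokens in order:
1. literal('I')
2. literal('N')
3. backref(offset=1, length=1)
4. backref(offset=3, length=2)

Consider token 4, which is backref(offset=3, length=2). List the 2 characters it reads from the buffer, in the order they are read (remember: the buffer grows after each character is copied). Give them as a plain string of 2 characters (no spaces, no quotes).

Answer: IN

Derivation:
Token 1: literal('I'). Output: "I"
Token 2: literal('N'). Output: "IN"
Token 3: backref(off=1, len=1). Copied 'N' from pos 1. Output: "INN"
Token 4: backref(off=3, len=2). Buffer before: "INN" (len 3)
  byte 1: read out[0]='I', append. Buffer now: "INNI"
  byte 2: read out[1]='N', append. Buffer now: "INNIN"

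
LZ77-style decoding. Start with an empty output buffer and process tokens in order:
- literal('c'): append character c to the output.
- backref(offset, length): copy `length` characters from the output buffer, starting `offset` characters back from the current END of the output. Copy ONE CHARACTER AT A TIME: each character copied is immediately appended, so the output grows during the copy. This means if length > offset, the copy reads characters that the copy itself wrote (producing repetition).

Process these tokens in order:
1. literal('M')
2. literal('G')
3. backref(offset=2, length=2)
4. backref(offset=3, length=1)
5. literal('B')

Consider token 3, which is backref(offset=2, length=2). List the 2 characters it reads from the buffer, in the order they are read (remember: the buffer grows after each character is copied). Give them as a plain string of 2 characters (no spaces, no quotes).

Answer: MG

Derivation:
Token 1: literal('M'). Output: "M"
Token 2: literal('G'). Output: "MG"
Token 3: backref(off=2, len=2). Buffer before: "MG" (len 2)
  byte 1: read out[0]='M', append. Buffer now: "MGM"
  byte 2: read out[1]='G', append. Buffer now: "MGMG"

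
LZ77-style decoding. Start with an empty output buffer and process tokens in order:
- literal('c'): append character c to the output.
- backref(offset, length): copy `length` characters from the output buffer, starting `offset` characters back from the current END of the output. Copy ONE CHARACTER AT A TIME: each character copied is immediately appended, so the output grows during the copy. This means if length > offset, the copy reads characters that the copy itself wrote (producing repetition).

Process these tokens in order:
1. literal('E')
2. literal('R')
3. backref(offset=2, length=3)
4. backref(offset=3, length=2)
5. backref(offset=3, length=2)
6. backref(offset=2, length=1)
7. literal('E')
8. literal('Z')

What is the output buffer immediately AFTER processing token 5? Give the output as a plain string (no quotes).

Answer: EREREEREE

Derivation:
Token 1: literal('E'). Output: "E"
Token 2: literal('R'). Output: "ER"
Token 3: backref(off=2, len=3) (overlapping!). Copied 'ERE' from pos 0. Output: "ERERE"
Token 4: backref(off=3, len=2). Copied 'ER' from pos 2. Output: "EREREER"
Token 5: backref(off=3, len=2). Copied 'EE' from pos 4. Output: "EREREEREE"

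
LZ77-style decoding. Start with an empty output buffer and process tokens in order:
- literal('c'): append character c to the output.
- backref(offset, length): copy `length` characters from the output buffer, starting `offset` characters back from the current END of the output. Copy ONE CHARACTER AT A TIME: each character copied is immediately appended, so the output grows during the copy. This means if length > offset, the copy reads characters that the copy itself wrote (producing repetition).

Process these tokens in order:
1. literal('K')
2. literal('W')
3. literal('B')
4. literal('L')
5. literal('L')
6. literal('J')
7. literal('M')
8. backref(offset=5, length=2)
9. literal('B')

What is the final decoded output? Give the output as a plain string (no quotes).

Token 1: literal('K'). Output: "K"
Token 2: literal('W'). Output: "KW"
Token 3: literal('B'). Output: "KWB"
Token 4: literal('L'). Output: "KWBL"
Token 5: literal('L'). Output: "KWBLL"
Token 6: literal('J'). Output: "KWBLLJ"
Token 7: literal('M'). Output: "KWBLLJM"
Token 8: backref(off=5, len=2). Copied 'BL' from pos 2. Output: "KWBLLJMBL"
Token 9: literal('B'). Output: "KWBLLJMBLB"

Answer: KWBLLJMBLB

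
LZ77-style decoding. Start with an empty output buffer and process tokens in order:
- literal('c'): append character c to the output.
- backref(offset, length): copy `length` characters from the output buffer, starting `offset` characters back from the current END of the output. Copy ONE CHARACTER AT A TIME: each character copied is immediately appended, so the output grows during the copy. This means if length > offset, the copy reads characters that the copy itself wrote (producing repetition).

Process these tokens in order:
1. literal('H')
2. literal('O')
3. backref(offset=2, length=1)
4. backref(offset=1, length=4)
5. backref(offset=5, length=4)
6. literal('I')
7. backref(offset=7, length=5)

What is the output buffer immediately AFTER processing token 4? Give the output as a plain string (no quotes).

Answer: HOHHHHH

Derivation:
Token 1: literal('H'). Output: "H"
Token 2: literal('O'). Output: "HO"
Token 3: backref(off=2, len=1). Copied 'H' from pos 0. Output: "HOH"
Token 4: backref(off=1, len=4) (overlapping!). Copied 'HHHH' from pos 2. Output: "HOHHHHH"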